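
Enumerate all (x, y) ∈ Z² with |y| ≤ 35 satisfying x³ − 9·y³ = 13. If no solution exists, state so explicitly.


The equation is x³ - 9y³ = 13. For fixed y, x³ = 9·y³ + 13, so a solution requires the RHS to be a perfect cube.
Strategy: iterate y from -35 to 35, compute RHS = 9·y³ + 13, and check whether it is a (positive or negative) perfect cube.
Check small values of y:
  y = 0: RHS = 13 is not a perfect cube.
  y = 1: RHS = 22 is not a perfect cube.
  y = -1: RHS = 4 is not a perfect cube.
  y = 2: RHS = 85 is not a perfect cube.
  y = -2: RHS = -59 is not a perfect cube.
  y = 3: RHS = 256 is not a perfect cube.
  y = -3: RHS = -230 is not a perfect cube.
Continuing the search up to |y| = 35 finds no solutions either.
No (x, y) in the scanned range satisfies the equation.

No integer solutions with |y| ≤ 35.


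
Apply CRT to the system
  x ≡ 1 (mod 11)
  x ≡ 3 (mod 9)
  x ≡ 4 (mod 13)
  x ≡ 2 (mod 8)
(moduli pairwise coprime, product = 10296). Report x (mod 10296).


Product of moduli M = 11 · 9 · 13 · 8 = 10296.
Merge one congruence at a time:
  Start: x ≡ 1 (mod 11).
  Combine with x ≡ 3 (mod 9); new modulus lcm = 99.
    Write x = 1 + 11·t and substitute into x ≡ 3 (mod 9): 11·t ≡ 3 − 1 = 2 (mod 9).
    Reduce coefficients mod 9: 2·t ≡ 2 (mod 9).
    The inverse of 2 mod 9 is 5 (since 2·5 = 10 = 1·9 + 1), so t ≡ 5·2 = 10 ≡ 1 (mod 9).
    Then x = 1 + 11·1 = 12, valid modulo lcm(11, 9) = 99: x ≡ 12 (mod 99).
  Combine with x ≡ 4 (mod 13); new modulus lcm = 1287.
    Write x = 12 + 99·t and substitute into x ≡ 4 (mod 13): 99·t ≡ 4 − 12 = -8 (mod 13).
    Reduce coefficients mod 13: 8·t ≡ 5 (mod 13).
    The inverse of 8 mod 13 is 5 (since 8·5 = 40 = 3·13 + 1), so t ≡ 5·5 = 25 ≡ 12 (mod 13).
    Then x = 12 + 99·12 = 1200, valid modulo lcm(99, 13) = 1287: x ≡ 1200 (mod 1287).
  Combine with x ≡ 2 (mod 8); new modulus lcm = 10296.
    Write x = 1200 + 1287·t and substitute into x ≡ 2 (mod 8): 1287·t ≡ 2 − 1200 = -1198 (mod 8).
    Reduce coefficients mod 8: 7·t ≡ 2 (mod 8).
    The inverse of 7 mod 8 is 7 (since 7·7 = 49 = 6·8 + 1), so t ≡ 7·2 = 14 ≡ 6 (mod 8).
    Then x = 1200 + 1287·6 = 8922, valid modulo lcm(1287, 8) = 10296: x ≡ 8922 (mod 10296).
Verify against each original: 8922 mod 11 = 1, 8922 mod 9 = 3, 8922 mod 13 = 4, 8922 mod 8 = 2.

x ≡ 8922 (mod 10296).


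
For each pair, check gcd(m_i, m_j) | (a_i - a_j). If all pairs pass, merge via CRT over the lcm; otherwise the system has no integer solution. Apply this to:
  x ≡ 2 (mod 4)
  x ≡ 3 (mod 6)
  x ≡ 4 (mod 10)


Moduli 4, 6, 10 are not pairwise coprime, so CRT works modulo lcm(m_i) when all pairwise compatibility conditions hold.
Pairwise compatibility: gcd(m_i, m_j) must divide a_i - a_j for every pair.
Merge one congruence at a time:
  Start: x ≡ 2 (mod 4).
  Combine with x ≡ 3 (mod 6): gcd(4, 6) = 2, and 3 - 2 = 1 is NOT divisible by 2.
    ⇒ system is inconsistent (no integer solution).

No solution (the system is inconsistent).


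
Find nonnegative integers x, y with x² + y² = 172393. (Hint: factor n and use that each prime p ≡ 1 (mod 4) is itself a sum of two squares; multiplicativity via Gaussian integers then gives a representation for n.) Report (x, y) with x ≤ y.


Step 1: Factor n = 172393 = 13 · 89 · 149.
Step 2: Check the mod-4 condition on each prime factor: 13 ≡ 1 (mod 4), exponent 1; 89 ≡ 1 (mod 4), exponent 1; 149 ≡ 1 (mod 4), exponent 1.
All primes ≡ 3 (mod 4) appear to even exponent (or don't appear), so by the two-squares theorem n IS expressible as a sum of two squares.
Step 3: Build a representation. Here n = 13 · 89 · 149 is a product of primes ≡ 1 (mod 4). Each prime p ≡ 1 (mod 4) is itself a sum of two squares; find a² by testing p − a² for a perfect square:
  13: 13 − 1² = 12, 13 − 2² = 9 = 3² ⇒ 13 = 2² + 3².
  89: 89 − 1² = 88, 89 − 2² = 85, 89 − 3² = 80, 89 − 4² = 73, 89 − 5² = 64 = 8² ⇒ 89 = 5² + 8².
  149: 149 − 1² = 148, 149 − 2² = 145, 149 − 3² = 140, 149 − 4² = 133, 149 − 5² = 124, 149 − 6² = 113, 149 − 7² = 100 = 10² ⇒ 149 = 7² + 10².
  Combine using the Brahmagupta–Fibonacci identity (a² + b²)(c² + d²) = (ac − bd)² + (ad + bc)² = (ac + bd)² + (ad − bc)²:
  13 · 89 = 1157: from (2² + 3²)(5² + 8²), take (2·5 − 3·8, 2·8 + 3·5) = (10 − 24, 16 + 15) = (-14, 31); dropping signs (only squares matter) gives (14, 31); check 14² + 31² = 196 + 961 = 1157 ✓.
  1157 · 149 = 172393: from (14² + 31²)(7² + 10²), take (14·7 − 31·10, 14·10 + 31·7) = (98 − 310, 140 + 217) = (-212, 357); dropping signs (only squares matter) gives (212, 357); check 212² + 357² = 44944 + 127449 = 172393 ✓.
Step 4: Order so x ≤ y and verify: 212² + 357² = 44944 + 127449 = 172393 = n. ✓

n = 172393 = 212² + 357² (one valid representation with x ≤ y).


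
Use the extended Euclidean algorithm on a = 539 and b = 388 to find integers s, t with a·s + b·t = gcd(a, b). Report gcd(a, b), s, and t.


Euclidean algorithm on (539, 388) — divide until remainder is 0:
  539 = 1 · 388 + 151
  388 = 2 · 151 + 86
  151 = 1 · 86 + 65
  86 = 1 · 65 + 21
  65 = 3 · 21 + 2
  21 = 10 · 2 + 1
  2 = 2 · 1 + 0
gcd(539, 388) = 1.
Track Bezout coefficients alongside the remainders: start with r₀ = 539 = a·1 + b·0 (s = 1, t = 0) and r₁ = 388 = a·0 + b·1 (s = 0, t = 1); each new remainder r_{k+1} = r_{k-1} − q_k·r_k inherits s_{k+1} = s_{k-1} − q_k·s_k, t_{k+1} = t_{k-1} − q_k·t_k, so r_k = a·s_k + b·t_k at every step:
  q = 1: r = 151, s = 1 − 1·0 = 1, t = 0 − 1·1 = -1  (check: 539·1 + 388·(-1) = 151)
  q = 2: r = 86, s = 0 − 2·1 = -2, t = 1 − 2·(-1) = 3  (check: 539·(-2) + 388·3 = 86)
  q = 1: r = 65, s = 1 − 1·(-2) = 3, t = -1 − 1·3 = -4  (check: 539·3 + 388·(-4) = 65)
  q = 1: r = 21, s = -2 − 1·3 = -5, t = 3 − 1·(-4) = 7  (check: 539·(-5) + 388·7 = 21)
  q = 3: r = 2, s = 3 − 3·(-5) = 18, t = -4 − 3·7 = -25  (check: 539·18 + 388·(-25) = 2)
  q = 10: r = 1, s = -5 − 10·18 = -185, t = 7 − 10·(-25) = 257  (check: 539·(-185) + 388·257 = 1)
The row with r = 1 (the gcd) gives the Bezout coefficients s = -185, t = 257.
Result: 539 · (-185) + 388 · (257) = 1.

gcd(539, 388) = 1; s = -185, t = 257 (check: 539·(-185) + 388·257 = 1).


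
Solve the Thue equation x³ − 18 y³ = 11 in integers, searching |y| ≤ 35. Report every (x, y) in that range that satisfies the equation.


The equation is x³ - 18y³ = 11. For fixed y, x³ = 18·y³ + 11, so a solution requires the RHS to be a perfect cube.
Strategy: iterate y from -35 to 35, compute RHS = 18·y³ + 11, and check whether it is a (positive or negative) perfect cube.
Check small values of y:
  y = 0: RHS = 11 is not a perfect cube.
  y = 1: RHS = 29 is not a perfect cube.
  y = -1: RHS = -7 is not a perfect cube.
  y = 2: RHS = 155 is not a perfect cube.
  y = -2: RHS = -133 is not a perfect cube.
  y = 3: RHS = 497 is not a perfect cube.
  y = -3: RHS = -475 is not a perfect cube.
Continuing the search up to |y| = 35 finds no solutions either.
No (x, y) in the scanned range satisfies the equation.

No integer solutions with |y| ≤ 35.


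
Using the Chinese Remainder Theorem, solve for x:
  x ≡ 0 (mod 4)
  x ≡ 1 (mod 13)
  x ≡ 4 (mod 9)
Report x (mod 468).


Moduli 4, 13, 9 are pairwise coprime; by CRT there is a unique solution modulo M = 4 · 13 · 9 = 468.
Solve pairwise, accumulating the modulus:
  Start with x ≡ 0 (mod 4).
  Combine with x ≡ 1 (mod 13): since gcd(4, 13) = 1, we get a unique residue mod 52.
    Write x = 0 + 4·t and substitute into x ≡ 1 (mod 13): 4·t ≡ 1 − 0 = 1 (mod 13).
    The inverse of 4 mod 13 is 10 (since 4·10 = 40 = 3·13 + 1), so t ≡ 10·1 = 10 ≡ 10 (mod 13).
    Then x = 0 + 4·10 = 40, valid modulo lcm(4, 13) = 52: x ≡ 40 (mod 52).
  Combine with x ≡ 4 (mod 9): since gcd(52, 9) = 1, we get a unique residue mod 468.
    Write x = 40 + 52·t and substitute into x ≡ 4 (mod 9): 52·t ≡ 4 − 40 = -36 (mod 9).
    Reduce coefficients mod 9: 7·t ≡ 0 (mod 9).
    The inverse of 7 mod 9 is 4 (since 7·4 = 28 = 3·9 + 1), so t ≡ 4·0 = 0 ≡ 0 (mod 9).
    Then x = 40 + 52·0 = 40, valid modulo lcm(52, 9) = 468: x ≡ 40 (mod 468).
Verify: 40 mod 4 = 0 ✓, 40 mod 13 = 1 ✓, 40 mod 9 = 4 ✓.

x ≡ 40 (mod 468).


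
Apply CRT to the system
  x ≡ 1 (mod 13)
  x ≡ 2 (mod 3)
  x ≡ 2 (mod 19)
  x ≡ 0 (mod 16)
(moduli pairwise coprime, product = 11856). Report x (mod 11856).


Product of moduli M = 13 · 3 · 19 · 16 = 11856.
Merge one congruence at a time:
  Start: x ≡ 1 (mod 13).
  Combine with x ≡ 2 (mod 3); new modulus lcm = 39.
    Write x = 1 + 13·t and substitute into x ≡ 2 (mod 3): 13·t ≡ 2 − 1 = 1 (mod 3).
    Reduce coefficients mod 3: 1·t ≡ 1 (mod 3).
    So t ≡ 1 (mod 3).
    Then x = 1 + 13·1 = 14, valid modulo lcm(13, 3) = 39: x ≡ 14 (mod 39).
  Combine with x ≡ 2 (mod 19); new modulus lcm = 741.
    Write x = 14 + 39·t and substitute into x ≡ 2 (mod 19): 39·t ≡ 2 − 14 = -12 (mod 19).
    Reduce coefficients mod 19: 1·t ≡ 7 (mod 19).
    So t ≡ 7 (mod 19).
    Then x = 14 + 39·7 = 287, valid modulo lcm(39, 19) = 741: x ≡ 287 (mod 741).
  Combine with x ≡ 0 (mod 16); new modulus lcm = 11856.
    Write x = 287 + 741·t and substitute into x ≡ 0 (mod 16): 741·t ≡ 0 − 287 = -287 (mod 16).
    Reduce coefficients mod 16: 5·t ≡ 1 (mod 16).
    The inverse of 5 mod 16 is 13 (since 5·13 = 65 = 4·16 + 1), so t ≡ 13·1 = 13 ≡ 13 (mod 16).
    Then x = 287 + 741·13 = 9920, valid modulo lcm(741, 16) = 11856: x ≡ 9920 (mod 11856).
Verify against each original: 9920 mod 13 = 1, 9920 mod 3 = 2, 9920 mod 19 = 2, 9920 mod 16 = 0.

x ≡ 9920 (mod 11856).


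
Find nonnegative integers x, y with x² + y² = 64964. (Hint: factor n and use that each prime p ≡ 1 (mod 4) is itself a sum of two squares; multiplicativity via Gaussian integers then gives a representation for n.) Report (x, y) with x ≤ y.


Step 1: Factor n = 64964 = 2^2 · 109 · 149.
Step 2: Check the mod-4 condition on each prime factor: 2 = 2 (special); 109 ≡ 1 (mod 4), exponent 1; 149 ≡ 1 (mod 4), exponent 1.
All primes ≡ 3 (mod 4) appear to even exponent (or don't appear), so by the two-squares theorem n IS expressible as a sum of two squares.
Step 3: Build a representation. Group n = k² · m with k = 2 and m = 109 · 149 = 16241 (a product of primes ≡ 1 (mod 4)); a representation of m scales to one of n via (k·x)² + (k·y)² = k²(x² + y²). Each prime p ≡ 1 (mod 4) is itself a sum of two squares; find a² by testing p − a² for a perfect square:
  109: 109 − 1² = 108, 109 − 2² = 105, 109 − 3² = 100 = 10² ⇒ 109 = 3² + 10².
  149: 149 − 1² = 148, 149 − 2² = 145, 149 − 3² = 140, 149 − 4² = 133, 149 − 5² = 124, 149 − 6² = 113, 149 − 7² = 100 = 10² ⇒ 149 = 7² + 10².
  Combine using the Brahmagupta–Fibonacci identity (a² + b²)(c² + d²) = (ac − bd)² + (ad + bc)² = (ac + bd)² + (ad − bc)²:
  109 · 149 = 16241: from (3² + 10²)(7² + 10²), take (3·7 − 10·10, 3·10 + 10·7) = (21 − 100, 30 + 70) = (-79, 100); dropping signs (only squares matter) gives (79, 100); check 79² + 100² = 6241 + 10000 = 16241 ✓.
  Scale by k = 2: (2·79, 2·100) = (158, 200).
Step 4: Order so x ≤ y and verify: 158² + 200² = 24964 + 40000 = 64964 = n. ✓

n = 64964 = 158² + 200² (one valid representation with x ≤ y).


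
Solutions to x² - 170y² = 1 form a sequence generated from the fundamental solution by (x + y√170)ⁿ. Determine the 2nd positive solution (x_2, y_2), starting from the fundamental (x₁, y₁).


Step 1: Find the fundamental solution (x₁, y₁) of x² - 170y² = 1.
  Expand √170 as a continued fraction. a₀ = ⌊√170⌋ = 13; iterate m_{k+1} = d_k·a_k − m_k, d_{k+1} = (170 − m_{k+1}²)/d_k, a_{k+1} = ⌊(a₀ + m_{k+1})/d_{k+1}⌋ (starting m₀ = 0, d₀ = 1), with convergents p_k = a_k·p_{k-1} + p_{k-2}, q_k = a_k·q_{k-1} + q_{k-2} (p₋₁ = 1, q₋₁ = 0):
  k = 0: a₀ = 13; p₀/q₀ = 13/1; p₀² − 170·q₀² = 169 − 170 = -1.
  k = 1: m = 13, d = 1, a = ⌊(13 + 13)/1⌋ = 26; p/q = (26·13 + 1)/(26·1 + 0) = 339/26; p² − 170·q² = 114921 − 114920 = 1.
  The first convergent with p² − 170·q² = 1 gives the fundamental solution (x₁, y₁) = (339, 26).
Step 2: Apply the recurrence (x_{n+1}, y_{n+1}) = (x₁x_n + 170y₁y_n, x₁y_n + y₁x_n) repeatedly.
  From (x_1, y_1) = (339, 26): x_2 = 339·339 + 170·26·26 = 229841; y_2 = 339·26 + 26·339 = 17628.
Step 3: Verify x_2² - 170·y_2² = 52826885281 - 52826885280 = 1 (should be 1). ✓

(x_1, y_1) = (339, 26); (x_2, y_2) = (229841, 17628).


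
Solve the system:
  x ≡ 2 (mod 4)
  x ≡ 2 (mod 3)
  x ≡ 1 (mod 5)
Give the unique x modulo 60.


Moduli 4, 3, 5 are pairwise coprime; by CRT there is a unique solution modulo M = 4 · 3 · 5 = 60.
Solve pairwise, accumulating the modulus:
  Start with x ≡ 2 (mod 4).
  Combine with x ≡ 2 (mod 3): since gcd(4, 3) = 1, we get a unique residue mod 12.
    Write x = 2 + 4·t and substitute into x ≡ 2 (mod 3): 4·t ≡ 2 − 2 = 0 (mod 3).
    Reduce coefficients mod 3: 1·t ≡ 0 (mod 3).
    So t ≡ 0 (mod 3).
    Then x = 2 + 4·0 = 2, valid modulo lcm(4, 3) = 12: x ≡ 2 (mod 12).
  Combine with x ≡ 1 (mod 5): since gcd(12, 5) = 1, we get a unique residue mod 60.
    Write x = 2 + 12·t and substitute into x ≡ 1 (mod 5): 12·t ≡ 1 − 2 = -1 (mod 5).
    Reduce coefficients mod 5: 2·t ≡ 4 (mod 5).
    The inverse of 2 mod 5 is 3 (since 2·3 = 6 = 1·5 + 1), so t ≡ 3·4 = 12 ≡ 2 (mod 5).
    Then x = 2 + 12·2 = 26, valid modulo lcm(12, 5) = 60: x ≡ 26 (mod 60).
Verify: 26 mod 4 = 2 ✓, 26 mod 3 = 2 ✓, 26 mod 5 = 1 ✓.

x ≡ 26 (mod 60).


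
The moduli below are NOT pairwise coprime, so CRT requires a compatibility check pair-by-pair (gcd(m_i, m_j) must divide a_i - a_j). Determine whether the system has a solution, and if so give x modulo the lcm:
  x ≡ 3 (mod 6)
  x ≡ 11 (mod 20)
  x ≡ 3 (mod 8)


Moduli 6, 20, 8 are not pairwise coprime, so CRT works modulo lcm(m_i) when all pairwise compatibility conditions hold.
Pairwise compatibility: gcd(m_i, m_j) must divide a_i - a_j for every pair.
Merge one congruence at a time:
  Start: x ≡ 3 (mod 6).
  Combine with x ≡ 11 (mod 20): gcd(6, 20) = 2; 11 - 3 = 8, which IS divisible by 2, so compatible.
    Write x = 3 + 6·t and substitute into x ≡ 11 (mod 20): 6·t ≡ 11 − 3 = 8 (mod 20).
    Divide the congruence (and modulus) by g = 2: 3·t ≡ 4 (mod 10).
    The inverse of 3 mod 10 is 7 (since 3·7 = 21 = 2·10 + 1), so t ≡ 7·4 = 28 ≡ 8 (mod 10).
    Then x = 3 + 6·8 = 51, valid modulo lcm(6, 20) = 60: x ≡ 51 (mod 60).
  Combine with x ≡ 3 (mod 8): gcd(60, 8) = 4; 3 - 51 = -48, which IS divisible by 4, so compatible.
    Write x = 51 + 60·t and substitute into x ≡ 3 (mod 8): 60·t ≡ 3 − 51 = -48 (mod 8).
    Divide the congruence (and modulus) by g = 4: 15·t ≡ -12 (mod 2).
    Reduce coefficients mod 2: 1·t ≡ 0 (mod 2).
    So t ≡ 0 (mod 2).
    Then x = 51 + 60·0 = 51, valid modulo lcm(60, 8) = 120: x ≡ 51 (mod 120).
Verify: 51 mod 6 = 3, 51 mod 20 = 11, 51 mod 8 = 3.

x ≡ 51 (mod 120).


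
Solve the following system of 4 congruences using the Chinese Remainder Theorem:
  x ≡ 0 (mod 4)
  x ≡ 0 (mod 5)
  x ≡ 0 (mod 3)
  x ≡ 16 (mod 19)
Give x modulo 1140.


Product of moduli M = 4 · 5 · 3 · 19 = 1140.
Merge one congruence at a time:
  Start: x ≡ 0 (mod 4).
  Combine with x ≡ 0 (mod 5); new modulus lcm = 20.
    Write x = 0 + 4·t and substitute into x ≡ 0 (mod 5): 4·t ≡ 0 − 0 = 0 (mod 5).
    The inverse of 4 mod 5 is 4 (since 4·4 = 16 = 3·5 + 1), so t ≡ 4·0 = 0 ≡ 0 (mod 5).
    Then x = 0 + 4·0 = 0, valid modulo lcm(4, 5) = 20: x ≡ 0 (mod 20).
  Combine with x ≡ 0 (mod 3); new modulus lcm = 60.
    Write x = 0 + 20·t and substitute into x ≡ 0 (mod 3): 20·t ≡ 0 − 0 = 0 (mod 3).
    Reduce coefficients mod 3: 2·t ≡ 0 (mod 3).
    The inverse of 2 mod 3 is 2 (since 2·2 = 4 = 1·3 + 1), so t ≡ 2·0 = 0 ≡ 0 (mod 3).
    Then x = 0 + 20·0 = 0, valid modulo lcm(20, 3) = 60: x ≡ 0 (mod 60).
  Combine with x ≡ 16 (mod 19); new modulus lcm = 1140.
    Write x = 0 + 60·t and substitute into x ≡ 16 (mod 19): 60·t ≡ 16 − 0 = 16 (mod 19).
    Reduce coefficients mod 19: 3·t ≡ 16 (mod 19).
    The inverse of 3 mod 19 is 13 (since 3·13 = 39 = 2·19 + 1), so t ≡ 13·16 = 208 ≡ 18 (mod 19).
    Then x = 0 + 60·18 = 1080, valid modulo lcm(60, 19) = 1140: x ≡ 1080 (mod 1140).
Verify against each original: 1080 mod 4 = 0, 1080 mod 5 = 0, 1080 mod 3 = 0, 1080 mod 19 = 16.

x ≡ 1080 (mod 1140).


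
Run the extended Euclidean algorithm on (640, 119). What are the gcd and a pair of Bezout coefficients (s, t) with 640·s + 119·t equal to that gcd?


Euclidean algorithm on (640, 119) — divide until remainder is 0:
  640 = 5 · 119 + 45
  119 = 2 · 45 + 29
  45 = 1 · 29 + 16
  29 = 1 · 16 + 13
  16 = 1 · 13 + 3
  13 = 4 · 3 + 1
  3 = 3 · 1 + 0
gcd(640, 119) = 1.
Track Bezout coefficients alongside the remainders: start with r₀ = 640 = a·1 + b·0 (s = 1, t = 0) and r₁ = 119 = a·0 + b·1 (s = 0, t = 1); each new remainder r_{k+1} = r_{k-1} − q_k·r_k inherits s_{k+1} = s_{k-1} − q_k·s_k, t_{k+1} = t_{k-1} − q_k·t_k, so r_k = a·s_k + b·t_k at every step:
  q = 5: r = 45, s = 1 − 5·0 = 1, t = 0 − 5·1 = -5  (check: 640·1 + 119·(-5) = 45)
  q = 2: r = 29, s = 0 − 2·1 = -2, t = 1 − 2·(-5) = 11  (check: 640·(-2) + 119·11 = 29)
  q = 1: r = 16, s = 1 − 1·(-2) = 3, t = -5 − 1·11 = -16  (check: 640·3 + 119·(-16) = 16)
  q = 1: r = 13, s = -2 − 1·3 = -5, t = 11 − 1·(-16) = 27  (check: 640·(-5) + 119·27 = 13)
  q = 1: r = 3, s = 3 − 1·(-5) = 8, t = -16 − 1·27 = -43  (check: 640·8 + 119·(-43) = 3)
  q = 4: r = 1, s = -5 − 4·8 = -37, t = 27 − 4·(-43) = 199  (check: 640·(-37) + 119·199 = 1)
The row with r = 1 (the gcd) gives the Bezout coefficients s = -37, t = 199.
Result: 640 · (-37) + 119 · (199) = 1.

gcd(640, 119) = 1; s = -37, t = 199 (check: 640·(-37) + 119·199 = 1).


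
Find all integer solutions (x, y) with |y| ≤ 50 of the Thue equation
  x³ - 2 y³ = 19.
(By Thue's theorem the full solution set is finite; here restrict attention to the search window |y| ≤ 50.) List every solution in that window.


The equation is x³ - 2y³ = 19. For fixed y, x³ = 2·y³ + 19, so a solution requires the RHS to be a perfect cube.
Strategy: iterate y from -50 to 50, compute RHS = 2·y³ + 19, and check whether it is a (positive or negative) perfect cube.
Check small values of y:
  y = 0: RHS = 19 is not a perfect cube.
  y = 1: RHS = 21 is not a perfect cube.
  y = -1: RHS = 17 is not a perfect cube.
  y = 2: RHS = 35 is not a perfect cube.
  y = -2: RHS = 3 is not a perfect cube.
  y = 3: RHS = 73 is not a perfect cube.
  y = -3: RHS = -35 is not a perfect cube.
Continuing the search up to |y| = 50 finds no solutions either.
No (x, y) in the scanned range satisfies the equation.

No integer solutions with |y| ≤ 50.


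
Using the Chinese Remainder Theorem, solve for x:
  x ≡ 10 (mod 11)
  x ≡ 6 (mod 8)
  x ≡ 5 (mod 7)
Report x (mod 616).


Moduli 11, 8, 7 are pairwise coprime; by CRT there is a unique solution modulo M = 11 · 8 · 7 = 616.
Solve pairwise, accumulating the modulus:
  Start with x ≡ 10 (mod 11).
  Combine with x ≡ 6 (mod 8): since gcd(11, 8) = 1, we get a unique residue mod 88.
    Write x = 10 + 11·t and substitute into x ≡ 6 (mod 8): 11·t ≡ 6 − 10 = -4 (mod 8).
    Reduce coefficients mod 8: 3·t ≡ 4 (mod 8).
    The inverse of 3 mod 8 is 3 (since 3·3 = 9 = 1·8 + 1), so t ≡ 3·4 = 12 ≡ 4 (mod 8).
    Then x = 10 + 11·4 = 54, valid modulo lcm(11, 8) = 88: x ≡ 54 (mod 88).
  Combine with x ≡ 5 (mod 7): since gcd(88, 7) = 1, we get a unique residue mod 616.
    Write x = 54 + 88·t and substitute into x ≡ 5 (mod 7): 88·t ≡ 5 − 54 = -49 (mod 7).
    Reduce coefficients mod 7: 4·t ≡ 0 (mod 7).
    The inverse of 4 mod 7 is 2 (since 4·2 = 8 = 1·7 + 1), so t ≡ 2·0 = 0 ≡ 0 (mod 7).
    Then x = 54 + 88·0 = 54, valid modulo lcm(88, 7) = 616: x ≡ 54 (mod 616).
Verify: 54 mod 11 = 10 ✓, 54 mod 8 = 6 ✓, 54 mod 7 = 5 ✓.

x ≡ 54 (mod 616).


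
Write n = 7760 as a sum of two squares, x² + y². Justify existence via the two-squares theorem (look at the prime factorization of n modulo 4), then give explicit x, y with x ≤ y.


Step 1: Factor n = 7760 = 2^4 · 5 · 97.
Step 2: Check the mod-4 condition on each prime factor: 2 = 2 (special); 5 ≡ 1 (mod 4), exponent 1; 97 ≡ 1 (mod 4), exponent 1.
All primes ≡ 3 (mod 4) appear to even exponent (or don't appear), so by the two-squares theorem n IS expressible as a sum of two squares.
Step 3: Build a representation. Group n = k² · m with k = 4 and m = 5 · 97 = 485 (a product of primes ≡ 1 (mod 4)); a representation of m scales to one of n via (k·x)² + (k·y)² = k²(x² + y²). Each prime p ≡ 1 (mod 4) is itself a sum of two squares; find a² by testing p − a² for a perfect square:
  5: 5 − 1² = 4 = 2² ⇒ 5 = 1² + 2².
  97: 97 − 1² = 96, 97 − 2² = 93, 97 − 3² = 88, 97 − 4² = 81 = 9² ⇒ 97 = 4² + 9².
  Combine using the Brahmagupta–Fibonacci identity (a² + b²)(c² + d²) = (ac − bd)² + (ad + bc)² = (ac + bd)² + (ad − bc)²:
  5 · 97 = 485: from (1² + 2²)(4² + 9²), take (1·4 − 2·9, 1·9 + 2·4) = (4 − 18, 9 + 8) = (-14, 17); dropping signs (only squares matter) gives (14, 17); check 14² + 17² = 196 + 289 = 485 ✓.
  Scale by k = 4: (4·14, 4·17) = (56, 68).
Step 4: Order so x ≤ y and verify: 56² + 68² = 3136 + 4624 = 7760 = n. ✓

n = 7760 = 56² + 68² (one valid representation with x ≤ y).


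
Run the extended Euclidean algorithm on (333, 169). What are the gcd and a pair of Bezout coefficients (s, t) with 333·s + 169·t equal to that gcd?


Euclidean algorithm on (333, 169) — divide until remainder is 0:
  333 = 1 · 169 + 164
  169 = 1 · 164 + 5
  164 = 32 · 5 + 4
  5 = 1 · 4 + 1
  4 = 4 · 1 + 0
gcd(333, 169) = 1.
Track Bezout coefficients alongside the remainders: start with r₀ = 333 = a·1 + b·0 (s = 1, t = 0) and r₁ = 169 = a·0 + b·1 (s = 0, t = 1); each new remainder r_{k+1} = r_{k-1} − q_k·r_k inherits s_{k+1} = s_{k-1} − q_k·s_k, t_{k+1} = t_{k-1} − q_k·t_k, so r_k = a·s_k + b·t_k at every step:
  q = 1: r = 164, s = 1 − 1·0 = 1, t = 0 − 1·1 = -1  (check: 333·1 + 169·(-1) = 164)
  q = 1: r = 5, s = 0 − 1·1 = -1, t = 1 − 1·(-1) = 2  (check: 333·(-1) + 169·2 = 5)
  q = 32: r = 4, s = 1 − 32·(-1) = 33, t = -1 − 32·2 = -65  (check: 333·33 + 169·(-65) = 4)
  q = 1: r = 1, s = -1 − 1·33 = -34, t = 2 − 1·(-65) = 67  (check: 333·(-34) + 169·67 = 1)
The row with r = 1 (the gcd) gives the Bezout coefficients s = -34, t = 67.
Result: 333 · (-34) + 169 · (67) = 1.

gcd(333, 169) = 1; s = -34, t = 67 (check: 333·(-34) + 169·67 = 1).


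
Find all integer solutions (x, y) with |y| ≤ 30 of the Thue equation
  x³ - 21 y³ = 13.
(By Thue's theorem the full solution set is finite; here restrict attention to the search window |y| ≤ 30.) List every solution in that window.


The equation is x³ - 21y³ = 13. For fixed y, x³ = 21·y³ + 13, so a solution requires the RHS to be a perfect cube.
Strategy: iterate y from -30 to 30, compute RHS = 21·y³ + 13, and check whether it is a (positive or negative) perfect cube.
Check small values of y:
  y = 0: RHS = 13 is not a perfect cube.
  y = 1: RHS = 34 is not a perfect cube.
  y = -1: RHS = -8 = (-2)³ ⇒ x = -2 works.
  y = 2: RHS = 181 is not a perfect cube.
  y = -2: RHS = -155 is not a perfect cube.
  y = 3: RHS = 580 is not a perfect cube.
  y = -3: RHS = -554 is not a perfect cube.
Continuing, at y = -4: RHS = -1331 = (-11)³ ⇒ x = -11 works.
Searching the remaining y in |y| ≤ 30 finds no further solutions.
Collected solutions: (-2, -1), (-11, -4).

Solutions (with |y| ≤ 30): (-2, -1), (-11, -4).


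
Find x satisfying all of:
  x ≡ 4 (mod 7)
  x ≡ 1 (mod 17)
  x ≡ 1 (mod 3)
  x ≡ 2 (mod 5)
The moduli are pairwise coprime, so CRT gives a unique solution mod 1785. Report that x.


Product of moduli M = 7 · 17 · 3 · 5 = 1785.
Merge one congruence at a time:
  Start: x ≡ 4 (mod 7).
  Combine with x ≡ 1 (mod 17); new modulus lcm = 119.
    Write x = 4 + 7·t and substitute into x ≡ 1 (mod 17): 7·t ≡ 1 − 4 = -3 (mod 17).
    Reduce coefficients mod 17: 7·t ≡ 14 (mod 17).
    The inverse of 7 mod 17 is 5 (since 7·5 = 35 = 2·17 + 1), so t ≡ 5·14 = 70 ≡ 2 (mod 17).
    Then x = 4 + 7·2 = 18, valid modulo lcm(7, 17) = 119: x ≡ 18 (mod 119).
  Combine with x ≡ 1 (mod 3); new modulus lcm = 357.
    Write x = 18 + 119·t and substitute into x ≡ 1 (mod 3): 119·t ≡ 1 − 18 = -17 (mod 3).
    Reduce coefficients mod 3: 2·t ≡ 1 (mod 3).
    The inverse of 2 mod 3 is 2 (since 2·2 = 4 = 1·3 + 1), so t ≡ 2·1 = 2 ≡ 2 (mod 3).
    Then x = 18 + 119·2 = 256, valid modulo lcm(119, 3) = 357: x ≡ 256 (mod 357).
  Combine with x ≡ 2 (mod 5); new modulus lcm = 1785.
    Write x = 256 + 357·t and substitute into x ≡ 2 (mod 5): 357·t ≡ 2 − 256 = -254 (mod 5).
    Reduce coefficients mod 5: 2·t ≡ 1 (mod 5).
    The inverse of 2 mod 5 is 3 (since 2·3 = 6 = 1·5 + 1), so t ≡ 3·1 = 3 ≡ 3 (mod 5).
    Then x = 256 + 357·3 = 1327, valid modulo lcm(357, 5) = 1785: x ≡ 1327 (mod 1785).
Verify against each original: 1327 mod 7 = 4, 1327 mod 17 = 1, 1327 mod 3 = 1, 1327 mod 5 = 2.

x ≡ 1327 (mod 1785).


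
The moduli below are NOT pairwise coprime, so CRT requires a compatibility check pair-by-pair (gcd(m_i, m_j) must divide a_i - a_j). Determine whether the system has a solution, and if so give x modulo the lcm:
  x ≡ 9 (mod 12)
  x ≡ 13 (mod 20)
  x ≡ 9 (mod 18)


Moduli 12, 20, 18 are not pairwise coprime, so CRT works modulo lcm(m_i) when all pairwise compatibility conditions hold.
Pairwise compatibility: gcd(m_i, m_j) must divide a_i - a_j for every pair.
Merge one congruence at a time:
  Start: x ≡ 9 (mod 12).
  Combine with x ≡ 13 (mod 20): gcd(12, 20) = 4; 13 - 9 = 4, which IS divisible by 4, so compatible.
    Write x = 9 + 12·t and substitute into x ≡ 13 (mod 20): 12·t ≡ 13 − 9 = 4 (mod 20).
    Divide the congruence (and modulus) by g = 4: 3·t ≡ 1 (mod 5).
    The inverse of 3 mod 5 is 2 (since 3·2 = 6 = 1·5 + 1), so t ≡ 2·1 = 2 ≡ 2 (mod 5).
    Then x = 9 + 12·2 = 33, valid modulo lcm(12, 20) = 60: x ≡ 33 (mod 60).
  Combine with x ≡ 9 (mod 18): gcd(60, 18) = 6; 9 - 33 = -24, which IS divisible by 6, so compatible.
    Write x = 33 + 60·t and substitute into x ≡ 9 (mod 18): 60·t ≡ 9 − 33 = -24 (mod 18).
    Divide the congruence (and modulus) by g = 6: 10·t ≡ -4 (mod 3).
    Reduce coefficients mod 3: 1·t ≡ 2 (mod 3).
    So t ≡ 2 (mod 3).
    Then x = 33 + 60·2 = 153, valid modulo lcm(60, 18) = 180: x ≡ 153 (mod 180).
Verify: 153 mod 12 = 9, 153 mod 20 = 13, 153 mod 18 = 9.

x ≡ 153 (mod 180).


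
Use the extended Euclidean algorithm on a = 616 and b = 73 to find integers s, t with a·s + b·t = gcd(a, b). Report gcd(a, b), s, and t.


Euclidean algorithm on (616, 73) — divide until remainder is 0:
  616 = 8 · 73 + 32
  73 = 2 · 32 + 9
  32 = 3 · 9 + 5
  9 = 1 · 5 + 4
  5 = 1 · 4 + 1
  4 = 4 · 1 + 0
gcd(616, 73) = 1.
Track Bezout coefficients alongside the remainders: start with r₀ = 616 = a·1 + b·0 (s = 1, t = 0) and r₁ = 73 = a·0 + b·1 (s = 0, t = 1); each new remainder r_{k+1} = r_{k-1} − q_k·r_k inherits s_{k+1} = s_{k-1} − q_k·s_k, t_{k+1} = t_{k-1} − q_k·t_k, so r_k = a·s_k + b·t_k at every step:
  q = 8: r = 32, s = 1 − 8·0 = 1, t = 0 − 8·1 = -8  (check: 616·1 + 73·(-8) = 32)
  q = 2: r = 9, s = 0 − 2·1 = -2, t = 1 − 2·(-8) = 17  (check: 616·(-2) + 73·17 = 9)
  q = 3: r = 5, s = 1 − 3·(-2) = 7, t = -8 − 3·17 = -59  (check: 616·7 + 73·(-59) = 5)
  q = 1: r = 4, s = -2 − 1·7 = -9, t = 17 − 1·(-59) = 76  (check: 616·(-9) + 73·76 = 4)
  q = 1: r = 1, s = 7 − 1·(-9) = 16, t = -59 − 1·76 = -135  (check: 616·16 + 73·(-135) = 1)
The row with r = 1 (the gcd) gives the Bezout coefficients s = 16, t = -135.
Result: 616 · (16) + 73 · (-135) = 1.

gcd(616, 73) = 1; s = 16, t = -135 (check: 616·16 + 73·(-135) = 1).


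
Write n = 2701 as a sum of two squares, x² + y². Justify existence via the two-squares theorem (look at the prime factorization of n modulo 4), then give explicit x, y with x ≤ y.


Step 1: Factor n = 2701 = 37 · 73.
Step 2: Check the mod-4 condition on each prime factor: 37 ≡ 1 (mod 4), exponent 1; 73 ≡ 1 (mod 4), exponent 1.
All primes ≡ 3 (mod 4) appear to even exponent (or don't appear), so by the two-squares theorem n IS expressible as a sum of two squares.
Step 3: Build a representation. Here n = 37 · 73 is a product of primes ≡ 1 (mod 4). Each prime p ≡ 1 (mod 4) is itself a sum of two squares; find a² by testing p − a² for a perfect square:
  37: 37 − 1² = 36 = 6² ⇒ 37 = 1² + 6².
  73: 73 − 1² = 72, 73 − 2² = 69, 73 − 3² = 64 = 8² ⇒ 73 = 3² + 8².
  Combine using the Brahmagupta–Fibonacci identity (a² + b²)(c² + d²) = (ac − bd)² + (ad + bc)² = (ac + bd)² + (ad − bc)²:
  37 · 73 = 2701: from (1² + 6²)(3² + 8²), take (1·3 − 6·8, 1·8 + 6·3) = (3 − 48, 8 + 18) = (-45, 26); dropping signs (only squares matter) gives (45, 26); check 45² + 26² = 2025 + 676 = 2701 ✓.
Step 4: Order so x ≤ y and verify: 26² + 45² = 676 + 2025 = 2701 = n. ✓

n = 2701 = 26² + 45² (one valid representation with x ≤ y).


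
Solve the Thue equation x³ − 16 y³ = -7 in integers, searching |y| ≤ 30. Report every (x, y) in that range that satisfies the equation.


The equation is x³ - 16y³ = -7. For fixed y, x³ = 16·y³ − 7, so a solution requires the RHS to be a perfect cube.
Strategy: iterate y from -30 to 30, compute RHS = 16·y³ − 7, and check whether it is a (positive or negative) perfect cube.
Check small values of y:
  y = 0: RHS = -7 is not a perfect cube.
  y = 1: RHS = 9 is not a perfect cube.
  y = -1: RHS = -23 is not a perfect cube.
  y = 2: RHS = 121 is not a perfect cube.
  y = -2: RHS = -135 is not a perfect cube.
  y = 3: RHS = 425 is not a perfect cube.
  y = -3: RHS = -439 is not a perfect cube.
Continuing the search up to |y| = 30 finds no solutions either.
No (x, y) in the scanned range satisfies the equation.

No integer solutions with |y| ≤ 30.


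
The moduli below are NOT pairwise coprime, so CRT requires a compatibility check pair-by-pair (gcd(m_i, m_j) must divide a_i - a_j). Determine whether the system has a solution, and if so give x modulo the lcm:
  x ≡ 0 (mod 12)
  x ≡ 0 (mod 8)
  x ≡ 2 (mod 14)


Moduli 12, 8, 14 are not pairwise coprime, so CRT works modulo lcm(m_i) when all pairwise compatibility conditions hold.
Pairwise compatibility: gcd(m_i, m_j) must divide a_i - a_j for every pair.
Merge one congruence at a time:
  Start: x ≡ 0 (mod 12).
  Combine with x ≡ 0 (mod 8): gcd(12, 8) = 4; 0 - 0 = 0, which IS divisible by 4, so compatible.
    Write x = 0 + 12·t and substitute into x ≡ 0 (mod 8): 12·t ≡ 0 − 0 = 0 (mod 8).
    Divide the congruence (and modulus) by g = 4: 3·t ≡ 0 (mod 2).
    Reduce coefficients mod 2: 1·t ≡ 0 (mod 2).
    So t ≡ 0 (mod 2).
    Then x = 0 + 12·0 = 0, valid modulo lcm(12, 8) = 24: x ≡ 0 (mod 24).
  Combine with x ≡ 2 (mod 14): gcd(24, 14) = 2; 2 - 0 = 2, which IS divisible by 2, so compatible.
    Write x = 0 + 24·t and substitute into x ≡ 2 (mod 14): 24·t ≡ 2 − 0 = 2 (mod 14).
    Divide the congruence (and modulus) by g = 2: 12·t ≡ 1 (mod 7).
    Reduce coefficients mod 7: 5·t ≡ 1 (mod 7).
    The inverse of 5 mod 7 is 3 (since 5·3 = 15 = 2·7 + 1), so t ≡ 3·1 = 3 ≡ 3 (mod 7).
    Then x = 0 + 24·3 = 72, valid modulo lcm(24, 14) = 168: x ≡ 72 (mod 168).
Verify: 72 mod 12 = 0, 72 mod 8 = 0, 72 mod 14 = 2.

x ≡ 72 (mod 168).


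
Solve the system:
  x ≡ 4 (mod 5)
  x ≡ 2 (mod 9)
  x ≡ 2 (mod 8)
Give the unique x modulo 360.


Moduli 5, 9, 8 are pairwise coprime; by CRT there is a unique solution modulo M = 5 · 9 · 8 = 360.
Solve pairwise, accumulating the modulus:
  Start with x ≡ 4 (mod 5).
  Combine with x ≡ 2 (mod 9): since gcd(5, 9) = 1, we get a unique residue mod 45.
    Write x = 4 + 5·t and substitute into x ≡ 2 (mod 9): 5·t ≡ 2 − 4 = -2 (mod 9).
    Reduce coefficients mod 9: 5·t ≡ 7 (mod 9).
    The inverse of 5 mod 9 is 2 (since 5·2 = 10 = 1·9 + 1), so t ≡ 2·7 = 14 ≡ 5 (mod 9).
    Then x = 4 + 5·5 = 29, valid modulo lcm(5, 9) = 45: x ≡ 29 (mod 45).
  Combine with x ≡ 2 (mod 8): since gcd(45, 8) = 1, we get a unique residue mod 360.
    Write x = 29 + 45·t and substitute into x ≡ 2 (mod 8): 45·t ≡ 2 − 29 = -27 (mod 8).
    Reduce coefficients mod 8: 5·t ≡ 5 (mod 8).
    The inverse of 5 mod 8 is 5 (since 5·5 = 25 = 3·8 + 1), so t ≡ 5·5 = 25 ≡ 1 (mod 8).
    Then x = 29 + 45·1 = 74, valid modulo lcm(45, 8) = 360: x ≡ 74 (mod 360).
Verify: 74 mod 5 = 4 ✓, 74 mod 9 = 2 ✓, 74 mod 8 = 2 ✓.

x ≡ 74 (mod 360).


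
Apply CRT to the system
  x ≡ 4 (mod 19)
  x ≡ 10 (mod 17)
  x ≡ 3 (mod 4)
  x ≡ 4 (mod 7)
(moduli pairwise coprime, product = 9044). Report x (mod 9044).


Product of moduli M = 19 · 17 · 4 · 7 = 9044.
Merge one congruence at a time:
  Start: x ≡ 4 (mod 19).
  Combine with x ≡ 10 (mod 17); new modulus lcm = 323.
    Write x = 4 + 19·t and substitute into x ≡ 10 (mod 17): 19·t ≡ 10 − 4 = 6 (mod 17).
    Reduce coefficients mod 17: 2·t ≡ 6 (mod 17).
    The inverse of 2 mod 17 is 9 (since 2·9 = 18 = 1·17 + 1), so t ≡ 9·6 = 54 ≡ 3 (mod 17).
    Then x = 4 + 19·3 = 61, valid modulo lcm(19, 17) = 323: x ≡ 61 (mod 323).
  Combine with x ≡ 3 (mod 4); new modulus lcm = 1292.
    Write x = 61 + 323·t and substitute into x ≡ 3 (mod 4): 323·t ≡ 3 − 61 = -58 (mod 4).
    Reduce coefficients mod 4: 3·t ≡ 2 (mod 4).
    The inverse of 3 mod 4 is 3 (since 3·3 = 9 = 2·4 + 1), so t ≡ 3·2 = 6 ≡ 2 (mod 4).
    Then x = 61 + 323·2 = 707, valid modulo lcm(323, 4) = 1292: x ≡ 707 (mod 1292).
  Combine with x ≡ 4 (mod 7); new modulus lcm = 9044.
    Write x = 707 + 1292·t and substitute into x ≡ 4 (mod 7): 1292·t ≡ 4 − 707 = -703 (mod 7).
    Reduce coefficients mod 7: 4·t ≡ 4 (mod 7).
    The inverse of 4 mod 7 is 2 (since 4·2 = 8 = 1·7 + 1), so t ≡ 2·4 = 8 ≡ 1 (mod 7).
    Then x = 707 + 1292·1 = 1999, valid modulo lcm(1292, 7) = 9044: x ≡ 1999 (mod 9044).
Verify against each original: 1999 mod 19 = 4, 1999 mod 17 = 10, 1999 mod 4 = 3, 1999 mod 7 = 4.

x ≡ 1999 (mod 9044).


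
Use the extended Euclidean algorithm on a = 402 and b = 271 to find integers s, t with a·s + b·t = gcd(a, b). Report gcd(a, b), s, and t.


Euclidean algorithm on (402, 271) — divide until remainder is 0:
  402 = 1 · 271 + 131
  271 = 2 · 131 + 9
  131 = 14 · 9 + 5
  9 = 1 · 5 + 4
  5 = 1 · 4 + 1
  4 = 4 · 1 + 0
gcd(402, 271) = 1.
Track Bezout coefficients alongside the remainders: start with r₀ = 402 = a·1 + b·0 (s = 1, t = 0) and r₁ = 271 = a·0 + b·1 (s = 0, t = 1); each new remainder r_{k+1} = r_{k-1} − q_k·r_k inherits s_{k+1} = s_{k-1} − q_k·s_k, t_{k+1} = t_{k-1} − q_k·t_k, so r_k = a·s_k + b·t_k at every step:
  q = 1: r = 131, s = 1 − 1·0 = 1, t = 0 − 1·1 = -1  (check: 402·1 + 271·(-1) = 131)
  q = 2: r = 9, s = 0 − 2·1 = -2, t = 1 − 2·(-1) = 3  (check: 402·(-2) + 271·3 = 9)
  q = 14: r = 5, s = 1 − 14·(-2) = 29, t = -1 − 14·3 = -43  (check: 402·29 + 271·(-43) = 5)
  q = 1: r = 4, s = -2 − 1·29 = -31, t = 3 − 1·(-43) = 46  (check: 402·(-31) + 271·46 = 4)
  q = 1: r = 1, s = 29 − 1·(-31) = 60, t = -43 − 1·46 = -89  (check: 402·60 + 271·(-89) = 1)
The row with r = 1 (the gcd) gives the Bezout coefficients s = 60, t = -89.
Result: 402 · (60) + 271 · (-89) = 1.

gcd(402, 271) = 1; s = 60, t = -89 (check: 402·60 + 271·(-89) = 1).


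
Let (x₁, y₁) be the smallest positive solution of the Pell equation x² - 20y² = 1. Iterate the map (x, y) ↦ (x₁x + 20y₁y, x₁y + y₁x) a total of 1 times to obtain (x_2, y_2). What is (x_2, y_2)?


Step 1: Find the fundamental solution (x₁, y₁) of x² - 20y² = 1.
  Expand √20 as a continued fraction. a₀ = ⌊√20⌋ = 4; iterate m_{k+1} = d_k·a_k − m_k, d_{k+1} = (20 − m_{k+1}²)/d_k, a_{k+1} = ⌊(a₀ + m_{k+1})/d_{k+1}⌋ (starting m₀ = 0, d₀ = 1), with convergents p_k = a_k·p_{k-1} + p_{k-2}, q_k = a_k·q_{k-1} + q_{k-2} (p₋₁ = 1, q₋₁ = 0):
  k = 0: a₀ = 4; p₀/q₀ = 4/1; p₀² − 20·q₀² = 16 − 20 = -4.
  k = 1: m = 4, d = 4, a = ⌊(4 + 4)/4⌋ = 2; p/q = (2·4 + 1)/(2·1 + 0) = 9/2; p² − 20·q² = 81 − 80 = 1.
  The first convergent with p² − 20·q² = 1 gives the fundamental solution (x₁, y₁) = (9, 2).
Step 2: Apply the recurrence (x_{n+1}, y_{n+1}) = (x₁x_n + 20y₁y_n, x₁y_n + y₁x_n) repeatedly.
  From (x_1, y_1) = (9, 2): x_2 = 9·9 + 20·2·2 = 161; y_2 = 9·2 + 2·9 = 36.
Step 3: Verify x_2² - 20·y_2² = 25921 - 25920 = 1 (should be 1). ✓

(x_1, y_1) = (9, 2); (x_2, y_2) = (161, 36).


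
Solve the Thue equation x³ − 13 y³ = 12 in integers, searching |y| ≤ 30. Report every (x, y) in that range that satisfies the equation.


The equation is x³ - 13y³ = 12. For fixed y, x³ = 13·y³ + 12, so a solution requires the RHS to be a perfect cube.
Strategy: iterate y from -30 to 30, compute RHS = 13·y³ + 12, and check whether it is a (positive or negative) perfect cube.
Check small values of y:
  y = 0: RHS = 12 is not a perfect cube.
  y = 1: RHS = 25 is not a perfect cube.
  y = -1: RHS = -1 = (-1)³ ⇒ x = -1 works.
  y = 2: RHS = 116 is not a perfect cube.
  y = -2: RHS = -92 is not a perfect cube.
  y = 3: RHS = 363 is not a perfect cube.
  y = -3: RHS = -339 is not a perfect cube.
Continuing the search up to |y| = 30 finds no further solutions beyond those listed.
Collected solutions: (-1, -1).

Solutions (with |y| ≤ 30): (-1, -1).


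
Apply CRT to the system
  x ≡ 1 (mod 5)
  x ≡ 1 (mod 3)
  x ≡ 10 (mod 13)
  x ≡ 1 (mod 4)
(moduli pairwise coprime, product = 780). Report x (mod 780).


Product of moduli M = 5 · 3 · 13 · 4 = 780.
Merge one congruence at a time:
  Start: x ≡ 1 (mod 5).
  Combine with x ≡ 1 (mod 3); new modulus lcm = 15.
    Write x = 1 + 5·t and substitute into x ≡ 1 (mod 3): 5·t ≡ 1 − 1 = 0 (mod 3).
    Reduce coefficients mod 3: 2·t ≡ 0 (mod 3).
    The inverse of 2 mod 3 is 2 (since 2·2 = 4 = 1·3 + 1), so t ≡ 2·0 = 0 ≡ 0 (mod 3).
    Then x = 1 + 5·0 = 1, valid modulo lcm(5, 3) = 15: x ≡ 1 (mod 15).
  Combine with x ≡ 10 (mod 13); new modulus lcm = 195.
    Write x = 1 + 15·t and substitute into x ≡ 10 (mod 13): 15·t ≡ 10 − 1 = 9 (mod 13).
    Reduce coefficients mod 13: 2·t ≡ 9 (mod 13).
    The inverse of 2 mod 13 is 7 (since 2·7 = 14 = 1·13 + 1), so t ≡ 7·9 = 63 ≡ 11 (mod 13).
    Then x = 1 + 15·11 = 166, valid modulo lcm(15, 13) = 195: x ≡ 166 (mod 195).
  Combine with x ≡ 1 (mod 4); new modulus lcm = 780.
    Write x = 166 + 195·t and substitute into x ≡ 1 (mod 4): 195·t ≡ 1 − 166 = -165 (mod 4).
    Reduce coefficients mod 4: 3·t ≡ 3 (mod 4).
    The inverse of 3 mod 4 is 3 (since 3·3 = 9 = 2·4 + 1), so t ≡ 3·3 = 9 ≡ 1 (mod 4).
    Then x = 166 + 195·1 = 361, valid modulo lcm(195, 4) = 780: x ≡ 361 (mod 780).
Verify against each original: 361 mod 5 = 1, 361 mod 3 = 1, 361 mod 13 = 10, 361 mod 4 = 1.

x ≡ 361 (mod 780).


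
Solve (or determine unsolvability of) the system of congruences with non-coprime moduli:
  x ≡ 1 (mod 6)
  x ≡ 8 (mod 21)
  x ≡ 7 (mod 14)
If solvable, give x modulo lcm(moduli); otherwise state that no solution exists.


Moduli 6, 21, 14 are not pairwise coprime, so CRT works modulo lcm(m_i) when all pairwise compatibility conditions hold.
Pairwise compatibility: gcd(m_i, m_j) must divide a_i - a_j for every pair.
Merge one congruence at a time:
  Start: x ≡ 1 (mod 6).
  Combine with x ≡ 8 (mod 21): gcd(6, 21) = 3, and 8 - 1 = 7 is NOT divisible by 3.
    ⇒ system is inconsistent (no integer solution).

No solution (the system is inconsistent).
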